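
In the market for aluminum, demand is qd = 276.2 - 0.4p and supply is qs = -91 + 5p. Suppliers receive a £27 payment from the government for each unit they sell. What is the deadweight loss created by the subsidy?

Pre-subsidy: 276.2 - 0.4p = -91 + 5p gives p* = 68, q* = 249.
With the subsidy, sellers receive ps = pb + 27 for each unit, where pb is the price buyers pay.
Supply in terms of pb becomes qs = -91 + 5(pb + 27) = 44 + 5pb. Setting this equal to demand: 276.2 - 0.4pb = 44 + 5pb, so pb = 43.
Sellers receive ps = 43 + 27 = 70; q' = 276.2 − 0.4·43 = 259.
The subsidy expands output by 259 − 249 = 10 past the efficient level; on those units the gap between marginal cost and willingness to pay runs from 0 up to 27.
DWL = ½ × 27 × 10 = 135.

Deadweight loss = £135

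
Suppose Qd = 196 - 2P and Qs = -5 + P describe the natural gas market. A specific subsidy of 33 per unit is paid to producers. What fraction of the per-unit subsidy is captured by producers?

Producer share = 2/3

Pre-subsidy: 196 - 2P = -5 + P gives P* = 67, Q* = 62.
With the subsidy, sellers receive Ps = Pb + 33 for each unit, where Pb is the price buyers pay.
Supply in terms of Pb becomes Qs = -5 + 1(Pb + 33) = 28 + Pb. Setting this equal to demand: 196 - 2Pb = 28 + Pb, so Pb = 56.
Sellers receive Ps = 56 + 33 = 89; Q' = 196 − 2·56 = 84.
Buyers' price falls by P* − Pb = 67 − 56 = 11; sellers' price rises by Ps − P* = 89 − 67 = 22.
So producers capture 22/33 = 2/3 of each unit of subsidy.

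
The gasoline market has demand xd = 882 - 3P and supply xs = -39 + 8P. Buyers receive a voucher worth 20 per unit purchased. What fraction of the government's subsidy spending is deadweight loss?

Pre-subsidy: 882 - 3P = -39 + 8P gives P* = 921/11, x* = 6939/11.
With the rebate, buyers effectively pay Pb = Ps − 20, where Ps is the price sellers receive.
Demand in terms of Ps becomes xd = 882 − 3(Ps − 20) = 942 - 3Ps. Setting this equal to supply: 942 - 3Ps = -39 + 8Ps, so Ps = 981/11.
Buyers pay Pb = 981/11 − 20 = 761/11; x' = -39 + 8·(981/11) = 7419/11.
ΔCS = ½(6939/11 + 7419/11)(921/11 − 761/11) = 1148640/121; ΔPS = ½(6939/11 + 7419/11)(981/11 − 921/11) = 430740/121.
Government spending = 20 × 7419/11 = 148380/11.
DWL = ½ × 20 × (7419/11 − 6939/11) = 4800/11; fraction = (4800/11) / (148380/11) = 80/2473.

DWL / government spending = 80/2473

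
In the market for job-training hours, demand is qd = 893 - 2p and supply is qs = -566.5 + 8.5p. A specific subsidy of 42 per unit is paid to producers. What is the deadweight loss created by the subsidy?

Pre-subsidy: 893 - 2p = -566.5 + 8.5p gives p* = 139, q* = 615.
With the subsidy, sellers receive ps = pb + 42 for each unit, where pb is the price buyers pay.
Supply in terms of pb becomes qs = -566.5 + 8.5(pb + 42) = -209.5 + 8.5pb. Setting this equal to demand: 893 - 2pb = -209.5 + 8.5pb, so pb = 105.
Sellers receive ps = 105 + 42 = 147; q' = 893 − 2·105 = 683.
The subsidy expands output by 683 − 615 = 68 past the efficient level; on those units the gap between marginal cost and willingness to pay runs from 0 up to 42.
DWL = ½ × 42 × 68 = 1428.

Deadweight loss = 1428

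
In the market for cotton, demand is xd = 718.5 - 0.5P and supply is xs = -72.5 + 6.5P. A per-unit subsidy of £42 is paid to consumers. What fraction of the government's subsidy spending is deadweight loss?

DWL / government spending = 39/2726

Pre-subsidy: 718.5 - 0.5P = -72.5 + 6.5P gives P* = 113, x* = 662.
With the rebate, buyers effectively pay Pb = Ps − 42, where Ps is the price sellers receive.
Demand in terms of Ps becomes xd = 718.5 − 0.5(Ps − 42) = 739.5 - 0.5Ps. Setting this equal to supply: 739.5 - 0.5Ps = -72.5 + 6.5Ps, so Ps = 116.
Buyers pay Pb = 116 − 42 = 74; x' = -72.5 + 6.5·116 = 681.5.
ΔCS = ½(662 + 681.5)(113 − 74) = 26198.25; ΔPS = ½(662 + 681.5)(116 − 113) = 2015.25.
Government spending = 42 × 681.5 = 28623.
DWL = ½ × 42 × (681.5 − 662) = 409.5; fraction = 409.5 / 28623 = 39/2726.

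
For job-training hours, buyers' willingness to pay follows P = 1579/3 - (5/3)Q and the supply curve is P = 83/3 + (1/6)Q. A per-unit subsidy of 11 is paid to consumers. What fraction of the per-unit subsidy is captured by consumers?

Consumer share = 10/11

Pre-subsidy: 1579/3 - (5/3)Q = 83/3 + (1/6)Q gives Q* = 272 and P* = 73.
With the rebate, buyers effectively pay Pb = Ps − 11, where Ps is the price sellers receive.
On the curves, Pb = 1579/3 - (5/3)Q and Ps = 83/3 + (1/6)Q; the wedge Ps − Pb = 11 gives 83/3 + (1/6)Q − (1579/3 - (5/3)Q) = 11, so Q' = 278.
Then Pb = 1579/3 − (5/3)·278 = 63 and Ps = 83/3 + (1/6)·278 = 74.
Buyers' price falls by P* − Pb = 73 − 63 = 10; sellers' price rises by Ps − P* = 74 − 73 = 1.
So consumers capture 10/11 = 10/11 of each unit of subsidy.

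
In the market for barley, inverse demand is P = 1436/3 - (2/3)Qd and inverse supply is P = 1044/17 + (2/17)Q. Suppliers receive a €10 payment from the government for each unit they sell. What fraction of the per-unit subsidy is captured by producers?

Producer share = 0.15

Pre-subsidy: 1436/3 - (2/3)Q = 1044/17 + (2/17)Q gives Q* = 532 and P* = 124.
With the subsidy, sellers receive Ps = Pb + 10 for each unit, where Pb is the price buyers pay.
On the curves, Pb = 1436/3 - (2/3)Q and Ps = 1044/17 + (2/17)Q; the wedge Ps − Pb = 10 gives 1044/17 + (2/17)Q − (1436/3 - (2/3)Q) = 10, so Q' = 544.75.
Then Pb = 1436/3 − (2/3)·544.75 = 115.5 and Ps = 1044/17 + (2/17)·544.75 = 125.5.
Buyers' price falls by P* − Pb = 124 − 115.5 = 8.5; sellers' price rises by Ps − P* = 125.5 − 124 = 1.5.
So producers capture 1.5/10 = 0.15 of each unit of subsidy.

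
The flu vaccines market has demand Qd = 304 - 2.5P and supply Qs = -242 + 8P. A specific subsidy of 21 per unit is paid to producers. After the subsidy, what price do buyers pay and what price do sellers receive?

Buyers pay 36; sellers receive 57

Pre-subsidy: 304 - 2.5P = -242 + 8P gives P* = 52, Q* = 174.
With the subsidy, sellers receive Ps = Pb + 21 for each unit, where Pb is the price buyers pay.
Supply in terms of Pb becomes Qs = -242 + 8(Pb + 21) = -74 + 8Pb. Setting this equal to demand: 304 - 2.5Pb = -74 + 8Pb, so Pb = 36.
Sellers receive Ps = 36 + 21 = 57; Q' = 304 − 2.5·36 = 214.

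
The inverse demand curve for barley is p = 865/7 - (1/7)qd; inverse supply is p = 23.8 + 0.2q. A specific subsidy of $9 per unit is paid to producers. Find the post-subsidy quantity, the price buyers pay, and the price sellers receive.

Pre-subsidy: 865/7 - (1/7)q = 23.8 + 0.2q gives q* = 291 and p* = 82.
With the subsidy, sellers receive ps = pb + 9 for each unit, where pb is the price buyers pay.
On the curves, pb = 865/7 - (1/7)q and ps = 23.8 + 0.2q; the wedge ps − pb = 9 gives 23.8 + 0.2q − (865/7 - (1/7)q) = 9, so q' = 317.25.
Then pb = 865/7 − (1/7)·317.25 = 78.25 and ps = 23.8 + 0.2·317.25 = 87.25.

q' = 317.25; buyers pay $78.25; sellers receive $87.25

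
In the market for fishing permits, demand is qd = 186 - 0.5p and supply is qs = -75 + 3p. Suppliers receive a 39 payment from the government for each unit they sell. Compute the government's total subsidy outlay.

Pre-subsidy: 186 - 0.5p = -75 + 3p gives p* = 522/7, q* = 1041/7.
With the subsidy, sellers receive ps = pb + 39 for each unit, where pb is the price buyers pay.
Supply in terms of pb becomes qs = -75 + 3(pb + 39) = 42 + 3pb. Setting this equal to demand: 186 - 0.5pb = 42 + 3pb, so pb = 288/7.
Sellers receive ps = 288/7 + 39 = 561/7; q' = 186 − 0.5·(288/7) = 1158/7.
Government outlay = subsidy × quantity = 39 × 1158/7 = 45162/7.

Government cost = 45162/7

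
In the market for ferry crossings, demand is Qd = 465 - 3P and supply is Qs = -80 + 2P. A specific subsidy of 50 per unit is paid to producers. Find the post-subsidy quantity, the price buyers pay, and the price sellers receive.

Pre-subsidy: 465 - 3P = -80 + 2P gives P* = 109, Q* = 138.
With the subsidy, sellers receive Ps = Pb + 50 for each unit, where Pb is the price buyers pay.
Supply in terms of Pb becomes Qs = -80 + 2(Pb + 50) = 20 + 2Pb. Setting this equal to demand: 465 - 3Pb = 20 + 2Pb, so Pb = 89.
Sellers receive Ps = 89 + 50 = 139; Q' = 465 − 3·89 = 198.

Q' = 198; buyers pay 89; sellers receive 139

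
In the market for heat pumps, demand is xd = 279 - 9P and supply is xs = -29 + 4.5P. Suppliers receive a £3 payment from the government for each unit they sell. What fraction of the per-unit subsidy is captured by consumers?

Consumer share = 1/3

Pre-subsidy: 279 - 9P = -29 + 4.5P gives P* = 616/27, x* = 221/3.
With the subsidy, sellers receive Ps = Pb + 3 for each unit, where Pb is the price buyers pay.
Supply in terms of Pb becomes xs = -29 + 4.5(Pb + 3) = -15.5 + 4.5Pb. Setting this equal to demand: 279 - 9Pb = -15.5 + 4.5Pb, so Pb = 589/27.
Sellers receive Ps = 589/27 + 3 = 670/27; x' = 279 − 9·(589/27) = 248/3.
Buyers' price falls by P* − Pb = 616/27 − 589/27 = 1; sellers' price rises by Ps − P* = 670/27 − 616/27 = 2.
So consumers capture 1/3 = 1/3 of each unit of subsidy.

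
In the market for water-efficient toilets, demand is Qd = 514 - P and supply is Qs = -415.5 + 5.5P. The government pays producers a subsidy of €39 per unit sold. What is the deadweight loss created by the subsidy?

Deadweight loss = €643.5

Pre-subsidy: 514 - P = -415.5 + 5.5P gives P* = 143, Q* = 371.
With the subsidy, sellers receive Ps = Pb + 39 for each unit, where Pb is the price buyers pay.
Supply in terms of Pb becomes Qs = -415.5 + 5.5(Pb + 39) = -201 + 5.5Pb. Setting this equal to demand: 514 - Pb = -201 + 5.5Pb, so Pb = 110.
Sellers receive Ps = 110 + 39 = 149; Q' = 514 − 1·110 = 404.
The subsidy expands output by 404 − 371 = 33 past the efficient level; on those units the gap between marginal cost and willingness to pay runs from 0 up to 39.
DWL = ½ × 39 × 33 = 643.5.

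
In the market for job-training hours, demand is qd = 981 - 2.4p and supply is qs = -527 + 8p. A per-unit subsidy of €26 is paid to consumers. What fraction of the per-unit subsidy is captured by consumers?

Pre-subsidy: 981 - 2.4p = -527 + 8p gives p* = 145, q* = 633.
With the rebate, buyers effectively pay pb = ps − 26, where ps is the price sellers receive.
Demand in terms of ps becomes qd = 981 − 2.4(ps − 26) = 1043.4 - 2.4ps. Setting this equal to supply: 1043.4 - 2.4ps = -527 + 8ps, so ps = 151.
Buyers pay pb = 151 − 26 = 125; q' = -527 + 8·151 = 681.
Buyers' price falls by p* − pb = 145 − 125 = 20; sellers' price rises by ps − p* = 151 − 145 = 6.
So consumers capture 20/26 = 10/13 of each unit of subsidy.

Consumer share = 10/13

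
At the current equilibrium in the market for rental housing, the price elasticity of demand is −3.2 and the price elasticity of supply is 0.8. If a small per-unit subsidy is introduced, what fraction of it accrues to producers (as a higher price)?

For a small subsidy around the equilibrium, the benefit split depends on the relative slopes, which at a point are proportional to the elasticities.
Buyer share = εs/(εs + |εd|) = 0.8/(0.8 + 3.2) = 0.2; seller share = |εd|/(εs + |εd|) = 0.8.
So producers capture 0.8 of the subsidy.

Producer share = 0.8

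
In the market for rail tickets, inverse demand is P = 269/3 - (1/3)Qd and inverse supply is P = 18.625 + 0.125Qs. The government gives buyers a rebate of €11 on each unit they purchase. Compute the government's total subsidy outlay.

Government cost = €1969

Pre-subsidy: 269/3 - (1/3)Q = 18.625 + 0.125Q gives Q* = 155 and P* = 38.
With the rebate, buyers effectively pay Pb = Ps − 11, where Ps is the price sellers receive.
On the curves, Pb = 269/3 - (1/3)Q and Ps = 18.625 + 0.125Q; the wedge Ps − Pb = 11 gives 18.625 + 0.125Q − (269/3 - (1/3)Q) = 11, so Q' = 179.
Then Pb = 269/3 − (1/3)·179 = 30 and Ps = 18.625 + 0.125·179 = 41.
Government outlay = subsidy × quantity = 11 × 179 = 1969.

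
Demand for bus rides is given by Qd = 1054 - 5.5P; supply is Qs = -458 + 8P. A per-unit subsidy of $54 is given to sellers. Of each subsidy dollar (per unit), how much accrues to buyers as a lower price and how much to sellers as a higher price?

Pre-subsidy: 1054 - 5.5P = -458 + 8P gives P* = 112, Q* = 438.
With the subsidy, sellers receive Ps = Pb + 54 for each unit, where Pb is the price buyers pay.
Supply in terms of Pb becomes Qs = -458 + 8(Pb + 54) = -26 + 8Pb. Setting this equal to demand: 1054 - 5.5Pb = -26 + 8Pb, so Pb = 80.
Sellers receive Ps = 80 + 54 = 134; Q' = 1054 − 5.5·80 = 614.
Buyers' price falls by P* − Pb = 112 − 80 = 32; sellers' price rises by Ps − P* = 134 − 112 = 22.

Buyers gain $32 per unit; sellers gain $22 per unit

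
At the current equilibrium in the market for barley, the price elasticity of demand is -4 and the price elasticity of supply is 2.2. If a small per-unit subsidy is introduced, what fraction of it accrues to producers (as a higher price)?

For a small subsidy around the equilibrium, the benefit split depends on the relative slopes, which at a point are proportional to the elasticities.
Buyer share = εs/(εs + |εd|) = 2.2/(2.2 + 4) = 11/31; seller share = |εd|/(εs + |εd|) = 20/31.
So producers capture 20/31 of the subsidy.

Producer share = 20/31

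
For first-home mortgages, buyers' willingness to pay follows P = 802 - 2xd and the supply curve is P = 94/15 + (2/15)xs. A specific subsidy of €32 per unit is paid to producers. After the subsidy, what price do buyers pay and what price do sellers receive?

Pre-subsidy: 802 - 2x = 94/15 + (2/15)x gives x* = 373 and P* = 56.
With the subsidy, sellers receive Ps = Pb + 32 for each unit, where Pb is the price buyers pay.
On the curves, Pb = 802 - 2x and Ps = 94/15 + (2/15)x; the wedge Ps − Pb = 32 gives 94/15 + (2/15)x − (802 - 2x) = 32, so x' = 388.
Then Pb = 802 − 2·388 = 26 and Ps = 94/15 + (2/15)·388 = 58.

Buyers pay €26; sellers receive €58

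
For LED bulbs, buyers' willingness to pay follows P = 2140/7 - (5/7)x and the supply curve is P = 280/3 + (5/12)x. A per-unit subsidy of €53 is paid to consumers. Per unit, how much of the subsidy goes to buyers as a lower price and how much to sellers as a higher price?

Buyers gain 636/19 per unit; sellers gain 371/19 per unit

Pre-subsidy: 2140/7 - (5/7)x = 280/3 + (5/12)x gives x* = 3568/19 and P* = 3260/19.
With the rebate, buyers effectively pay Pb = Ps − 53, where Ps is the price sellers receive.
On the curves, Pb = 2140/7 - (5/7)x and Ps = 280/3 + (5/12)x; the wedge Ps − Pb = 53 gives 280/3 + (5/12)x − (2140/7 - (5/7)x) = 53, so x' = 22292/95.
Then Pb = 2140/7 − (5/7)·(22292/95) = 2624/19 and Ps = 280/3 + (5/12)·(22292/95) = 3631/19.
Buyers' price falls by P* − Pb = 3260/19 − 2624/19 = 636/19; sellers' price rises by Ps − P* = 3631/19 − 3260/19 = 371/19.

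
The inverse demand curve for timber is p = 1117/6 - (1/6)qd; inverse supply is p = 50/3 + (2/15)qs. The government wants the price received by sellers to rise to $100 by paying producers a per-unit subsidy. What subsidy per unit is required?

At a seller price of 100, quantity supplied is -125 + 7.5·100 = 625.
Buyers absorb 625 only when they pay pb = 1117/6 − (1/6)·625 = 82.
s = ps − pb = 100 − 82 = 18.

Required subsidy s = $18 per unit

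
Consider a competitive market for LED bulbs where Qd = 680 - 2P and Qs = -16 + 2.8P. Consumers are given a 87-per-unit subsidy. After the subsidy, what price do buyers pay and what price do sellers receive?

Buyers pay 94.25; sellers receive 181.25

Pre-subsidy: 680 - 2P = -16 + 2.8P gives P* = 145, Q* = 390.
With the rebate, buyers effectively pay Pb = Ps − 87, where Ps is the price sellers receive.
Demand in terms of Ps becomes Qd = 680 − 2(Ps − 87) = 854 - 2Ps. Setting this equal to supply: 854 - 2Ps = -16 + 2.8Ps, so Ps = 181.25.
Buyers pay Pb = 181.25 − 87 = 94.25; Q' = -16 + 2.8·181.25 = 491.5.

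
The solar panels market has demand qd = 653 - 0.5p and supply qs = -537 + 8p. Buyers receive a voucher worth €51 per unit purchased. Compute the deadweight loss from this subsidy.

Pre-subsidy: 653 - 0.5p = -537 + 8p gives p* = 140, q* = 583.
With the rebate, buyers effectively pay pb = ps − 51, where ps is the price sellers receive.
Demand in terms of ps becomes qd = 653 − 0.5(ps − 51) = 678.5 - 0.5ps. Setting this equal to supply: 678.5 - 0.5ps = -537 + 8ps, so ps = 143.
Buyers pay pb = 143 − 51 = 92; q' = -537 + 8·143 = 607.
The subsidy expands output by 607 − 583 = 24 past the efficient level; on those units the gap between marginal cost and willingness to pay runs from 0 up to 51.
DWL = ½ × 51 × 24 = 612.

Deadweight loss = €612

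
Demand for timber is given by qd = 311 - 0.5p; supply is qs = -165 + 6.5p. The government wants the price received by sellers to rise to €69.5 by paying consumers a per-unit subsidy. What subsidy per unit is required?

At a seller price of 69.5, quantity supplied is -165 + 6.5·69.5 = 286.75.
Buyers absorb 286.75 only when they pay pb with 311 − 0.5·pb = 286.75, i.e. pb = 48.5.
s = ps − pb = 69.5 − 48.5 = 21.

Required subsidy s = €21 per unit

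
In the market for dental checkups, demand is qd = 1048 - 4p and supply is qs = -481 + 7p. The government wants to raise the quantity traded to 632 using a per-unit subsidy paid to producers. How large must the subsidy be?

Required subsidy s = 55 per unit

At q = 632, invert demand for the buyer price: pb = (1048 − 632)/4 = 104; invert supply for the seller price: ps = (632 − (-481))/7 = 159.
The subsidy must fill the gap: s = ps − pb = 159 − 104 = 55.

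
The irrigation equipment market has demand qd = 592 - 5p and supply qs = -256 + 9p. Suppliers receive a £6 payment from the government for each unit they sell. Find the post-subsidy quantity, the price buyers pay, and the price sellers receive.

Pre-subsidy: 592 - 5p = -256 + 9p gives p* = 424/7, q* = 2024/7.
With the subsidy, sellers receive ps = pb + 6 for each unit, where pb is the price buyers pay.
Supply in terms of pb becomes qs = -256 + 9(pb + 6) = -202 + 9pb. Setting this equal to demand: 592 - 5pb = -202 + 9pb, so pb = 397/7.
Sellers receive ps = 397/7 + 6 = 439/7; q' = 592 − 5·(397/7) = 2159/7.

q' = 2159/7; buyers pay 397/7; sellers receive 439/7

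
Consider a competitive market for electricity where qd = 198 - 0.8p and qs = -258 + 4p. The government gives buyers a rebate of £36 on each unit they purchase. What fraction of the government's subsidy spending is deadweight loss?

Pre-subsidy: 198 - 0.8p = -258 + 4p gives p* = 95, q* = 122.
With the rebate, buyers effectively pay pb = ps − 36, where ps is the price sellers receive.
Demand in terms of ps becomes qd = 198 − 0.8(ps − 36) = 226.8 - 0.8ps. Setting this equal to supply: 226.8 - 0.8ps = -258 + 4ps, so ps = 101.
Buyers pay pb = 101 − 36 = 65; q' = -258 + 4·101 = 146.
ΔCS = ½(122 + 146)(95 − 65) = 4020; ΔPS = ½(122 + 146)(101 − 95) = 804.
Government spending = 36 × 146 = 5256.
DWL = ½ × 36 × (146 − 122) = 432; fraction = 432 / 5256 = 6/73.

DWL / government spending = 6/73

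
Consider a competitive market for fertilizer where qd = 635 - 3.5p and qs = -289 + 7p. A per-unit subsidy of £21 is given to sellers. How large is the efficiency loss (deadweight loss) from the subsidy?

Deadweight loss = £514.5

Pre-subsidy: 635 - 3.5p = -289 + 7p gives p* = 88, q* = 327.
With the subsidy, sellers receive ps = pb + 21 for each unit, where pb is the price buyers pay.
Supply in terms of pb becomes qs = -289 + 7(pb + 21) = -142 + 7pb. Setting this equal to demand: 635 - 3.5pb = -142 + 7pb, so pb = 74.
Sellers receive ps = 74 + 21 = 95; q' = 635 − 3.5·74 = 376.
The subsidy expands output by 376 − 327 = 49 past the efficient level; on those units the gap between marginal cost and willingness to pay runs from 0 up to 21.
DWL = ½ × 21 × 49 = 514.5.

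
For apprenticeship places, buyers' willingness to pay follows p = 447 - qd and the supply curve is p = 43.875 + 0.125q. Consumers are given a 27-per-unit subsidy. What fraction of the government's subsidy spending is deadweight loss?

DWL / government spending = 36/1147

Pre-subsidy: 447 - q = 43.875 + 0.125q gives q* = 1075/3 and p* = 266/3.
With the rebate, buyers effectively pay pb = ps − 27, where ps is the price sellers receive.
On the curves, pb = 447 - q and ps = 43.875 + 0.125q; the wedge ps − pb = 27 gives 43.875 + 0.125q − (447 - q) = 27, so q' = 1147/3.
Then pb = 447 − 1·(1147/3) = 194/3 and ps = 43.875 + 0.125·(1147/3) = 275/3.
ΔCS = ½(1075/3 + 1147/3)(266/3 − 194/3) = 8888; ΔPS = ½(1075/3 + 1147/3)(275/3 − 266/3) = 1111.
Government spending = 27 × 1147/3 = 10323.
DWL = ½ × 27 × (1147/3 − 1075/3) = 324; fraction = 324 / 10323 = 36/1147.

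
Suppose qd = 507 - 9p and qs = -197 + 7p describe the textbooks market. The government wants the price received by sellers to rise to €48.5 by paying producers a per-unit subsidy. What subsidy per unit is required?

Required subsidy s = €8 per unit

At a seller price of 48.5, quantity supplied is -197 + 7·48.5 = 142.5.
Buyers absorb 142.5 only when they pay pb with 507 − 9·pb = 142.5, i.e. pb = 40.5.
s = ps − pb = 48.5 − 40.5 = 8.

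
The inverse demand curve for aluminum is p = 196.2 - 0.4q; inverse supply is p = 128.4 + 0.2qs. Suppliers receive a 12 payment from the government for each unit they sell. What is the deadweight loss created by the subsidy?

Deadweight loss = 120

Pre-subsidy: 196.2 - 0.4q = 128.4 + 0.2q gives q* = 113 and p* = 151.
With the subsidy, sellers receive ps = pb + 12 for each unit, where pb is the price buyers pay.
On the curves, pb = 196.2 - 0.4q and ps = 128.4 + 0.2q; the wedge ps − pb = 12 gives 128.4 + 0.2q − (196.2 - 0.4q) = 12, so q' = 133.
Then pb = 196.2 − 0.4·133 = 143 and ps = 128.4 + 0.2·133 = 155.
The subsidy expands output by 133 − 113 = 20 past the efficient level; on those units the gap between marginal cost and willingness to pay runs from 0 up to 12.
DWL = ½ × 12 × 20 = 120.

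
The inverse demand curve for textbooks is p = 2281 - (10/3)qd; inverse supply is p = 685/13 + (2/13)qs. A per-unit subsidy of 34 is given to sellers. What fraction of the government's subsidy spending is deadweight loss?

Pre-subsidy: 2281 - (10/3)q = 685/13 + (2/13)q gives q* = 639 and p* = 151.
With the subsidy, sellers receive ps = pb + 34 for each unit, where pb is the price buyers pay.
On the curves, pb = 2281 - (10/3)q and ps = 685/13 + (2/13)q; the wedge ps − pb = 34 gives 685/13 + (2/13)q − (2281 - (10/3)q) = 34, so q' = 648.75.
Then pb = 2281 − (10/3)·648.75 = 118.5 and ps = 685/13 + (2/13)·648.75 = 152.5.
ΔCS = ½(639 + 648.75)(151 − 118.5) = 20925.9375; ΔPS = ½(639 + 648.75)(152.5 − 151) = 965.8125.
Government spending = 34 × 648.75 = 22057.5.
DWL = ½ × 34 × (648.75 − 639) = 165.75; fraction = 165.75 / 22057.5 = 13/1730.

DWL / government spending = 13/1730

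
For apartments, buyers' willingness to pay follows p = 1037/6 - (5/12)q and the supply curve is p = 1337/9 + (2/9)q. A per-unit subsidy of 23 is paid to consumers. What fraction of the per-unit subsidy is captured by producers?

Producer share = 8/23

Pre-subsidy: 1037/6 - (5/12)q = 1337/9 + (2/9)q gives q* = 38 and p* = 157.
With the rebate, buyers effectively pay pb = ps − 23, where ps is the price sellers receive.
On the curves, pb = 1037/6 - (5/12)q and ps = 1337/9 + (2/9)q; the wedge ps − pb = 23 gives 1337/9 + (2/9)q − (1037/6 - (5/12)q) = 23, so q' = 74.
Then pb = 1037/6 − (5/12)·74 = 142 and ps = 1337/9 + (2/9)·74 = 165.
Buyers' price falls by p* − pb = 157 − 142 = 15; sellers' price rises by ps − p* = 165 − 157 = 8.
So producers capture 8/23 = 8/23 of each unit of subsidy.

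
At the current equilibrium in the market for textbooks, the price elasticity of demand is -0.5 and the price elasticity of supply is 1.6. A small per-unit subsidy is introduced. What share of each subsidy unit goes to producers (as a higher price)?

Producer share = 5/21

For a small subsidy around the equilibrium, the benefit split depends on the relative slopes, which at a point are proportional to the elasticities.
Buyer share = εs/(εs + |εd|) = 1.6/(1.6 + 0.5) = 16/21; seller share = |εd|/(εs + |εd|) = 5/21.
So producers capture 5/21 of the subsidy.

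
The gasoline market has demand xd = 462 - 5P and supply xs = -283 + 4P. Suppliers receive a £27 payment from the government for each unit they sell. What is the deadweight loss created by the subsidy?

Deadweight loss = £810

Pre-subsidy: 462 - 5P = -283 + 4P gives P* = 745/9, x* = 433/9.
With the subsidy, sellers receive Ps = Pb + 27 for each unit, where Pb is the price buyers pay.
Supply in terms of Pb becomes xs = -283 + 4(Pb + 27) = -175 + 4Pb. Setting this equal to demand: 462 - 5Pb = -175 + 4Pb, so Pb = 637/9.
Sellers receive Ps = 637/9 + 27 = 880/9; x' = 462 − 5·(637/9) = 973/9.
The subsidy expands output by 973/9 − 433/9 = 60 past the efficient level; on those units the gap between marginal cost and willingness to pay runs from 0 up to 27.
DWL = ½ × 27 × 60 = 810.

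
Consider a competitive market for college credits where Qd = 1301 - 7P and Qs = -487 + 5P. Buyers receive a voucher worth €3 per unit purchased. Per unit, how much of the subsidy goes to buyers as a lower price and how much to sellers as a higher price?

Pre-subsidy: 1301 - 7P = -487 + 5P gives P* = 149, Q* = 258.
With the rebate, buyers effectively pay Pb = Ps − 3, where Ps is the price sellers receive.
Demand in terms of Ps becomes Qd = 1301 − 7(Ps − 3) = 1322 - 7Ps. Setting this equal to supply: 1322 - 7Ps = -487 + 5Ps, so Ps = 150.75.
Buyers pay Pb = 150.75 − 3 = 147.75; Q' = -487 + 5·150.75 = 266.75.
Buyers' price falls by P* − Pb = 149 − 147.75 = 1.25; sellers' price rises by Ps − P* = 150.75 − 149 = 1.75.

Buyers gain €1.25 per unit; sellers gain €1.75 per unit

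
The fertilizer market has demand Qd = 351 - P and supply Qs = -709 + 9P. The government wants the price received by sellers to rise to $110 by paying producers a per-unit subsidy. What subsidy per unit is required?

At a seller price of 110, quantity supplied is -709 + 9·110 = 281.
Buyers absorb 281 only when they pay Pb with 351 − 1·Pb = 281, i.e. Pb = 70.
s = Ps − Pb = 110 − 70 = 40.

Required subsidy s = $40 per unit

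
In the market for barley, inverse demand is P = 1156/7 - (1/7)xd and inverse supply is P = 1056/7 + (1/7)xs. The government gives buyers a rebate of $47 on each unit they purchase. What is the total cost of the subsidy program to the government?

Pre-subsidy: 1156/7 - (1/7)x = 1056/7 + (1/7)x gives x* = 50 and P* = 158.
With the rebate, buyers effectively pay Pb = Ps − 47, where Ps is the price sellers receive.
On the curves, Pb = 1156/7 - (1/7)x and Ps = 1056/7 + (1/7)x; the wedge Ps − Pb = 47 gives 1056/7 + (1/7)x − (1156/7 - (1/7)x) = 47, so x' = 214.5.
Then Pb = 1156/7 − (1/7)·214.5 = 134.5 and Ps = 1056/7 + (1/7)·214.5 = 181.5.
Government outlay = subsidy × quantity = 47 × 214.5 = 10081.5.

Government cost = $10081.5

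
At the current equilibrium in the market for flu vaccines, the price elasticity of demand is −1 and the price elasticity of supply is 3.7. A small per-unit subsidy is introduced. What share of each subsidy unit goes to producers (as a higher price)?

For a small subsidy around the equilibrium, the benefit split depends on the relative slopes, which at a point are proportional to the elasticities.
Buyer share = εs/(εs + |εd|) = 3.7/(3.7 + 1) = 37/47; seller share = |εd|/(εs + |εd|) = 10/47.
So producers capture 10/47 of the subsidy.

Producer share = 10/47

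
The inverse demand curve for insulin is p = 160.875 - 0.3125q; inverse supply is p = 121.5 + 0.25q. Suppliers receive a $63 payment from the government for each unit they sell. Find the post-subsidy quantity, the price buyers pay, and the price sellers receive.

q' = 182; buyers pay $104; sellers receive $167

Pre-subsidy: 160.875 - 0.3125q = 121.5 + 0.25q gives q* = 70 and p* = 139.
With the subsidy, sellers receive ps = pb + 63 for each unit, where pb is the price buyers pay.
On the curves, pb = 160.875 - 0.3125q and ps = 121.5 + 0.25q; the wedge ps − pb = 63 gives 121.5 + 0.25q − (160.875 - 0.3125q) = 63, so q' = 182.
Then pb = 160.875 − 0.3125·182 = 104 and ps = 121.5 + 0.25·182 = 167.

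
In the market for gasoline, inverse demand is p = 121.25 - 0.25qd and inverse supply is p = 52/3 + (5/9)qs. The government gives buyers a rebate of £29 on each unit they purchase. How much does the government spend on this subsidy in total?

Government cost = £4785

Pre-subsidy: 121.25 - 0.25q = 52/3 + (5/9)q gives q* = 129 and p* = 89.
With the rebate, buyers effectively pay pb = ps − 29, where ps is the price sellers receive.
On the curves, pb = 121.25 - 0.25q and ps = 52/3 + (5/9)q; the wedge ps − pb = 29 gives 52/3 + (5/9)q − (121.25 - 0.25q) = 29, so q' = 165.
Then pb = 121.25 − 0.25·165 = 80 and ps = 52/3 + (5/9)·165 = 109.
Government outlay = subsidy × quantity = 29 × 165 = 4785.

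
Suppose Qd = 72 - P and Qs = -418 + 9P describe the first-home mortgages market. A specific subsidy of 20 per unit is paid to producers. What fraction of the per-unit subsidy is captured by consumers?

Consumer share = 0.9

Pre-subsidy: 72 - P = -418 + 9P gives P* = 49, Q* = 23.
With the subsidy, sellers receive Ps = Pb + 20 for each unit, where Pb is the price buyers pay.
Supply in terms of Pb becomes Qs = -418 + 9(Pb + 20) = -238 + 9Pb. Setting this equal to demand: 72 - Pb = -238 + 9Pb, so Pb = 31.
Sellers receive Ps = 31 + 20 = 51; Q' = 72 − 1·31 = 41.
Buyers' price falls by P* − Pb = 49 − 31 = 18; sellers' price rises by Ps − P* = 51 − 49 = 2.
So consumers capture 18/20 = 0.9 of each unit of subsidy.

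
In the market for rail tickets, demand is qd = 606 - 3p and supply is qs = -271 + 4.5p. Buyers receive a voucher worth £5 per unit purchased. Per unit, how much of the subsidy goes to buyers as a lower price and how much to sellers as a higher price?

Buyers gain £3 per unit; sellers gain £2 per unit

Pre-subsidy: 606 - 3p = -271 + 4.5p gives p* = 1754/15, q* = 255.2.
With the rebate, buyers effectively pay pb = ps − 5, where ps is the price sellers receive.
Demand in terms of ps becomes qd = 606 − 3(ps − 5) = 621 - 3ps. Setting this equal to supply: 621 - 3ps = -271 + 4.5ps, so ps = 1784/15.
Buyers pay pb = 1784/15 − 5 = 1709/15; q' = -271 + 4.5·(1784/15) = 264.2.
Buyers' price falls by p* − pb = 1754/15 − 1709/15 = 3; sellers' price rises by ps − p* = 1784/15 − 1754/15 = 2.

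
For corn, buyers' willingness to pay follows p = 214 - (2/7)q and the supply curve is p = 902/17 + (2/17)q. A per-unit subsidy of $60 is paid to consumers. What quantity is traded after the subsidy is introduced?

Pre-subsidy: 214 - (2/7)q = 902/17 + (2/17)q gives q* = 399 and p* = 100.
With the rebate, buyers effectively pay pb = ps − 60, where ps is the price sellers receive.
On the curves, pb = 214 - (2/7)q and ps = 902/17 + (2/17)q; the wedge ps − pb = 60 gives 902/17 + (2/17)q − (214 - (2/7)q) = 60, so q' = 547.75.
Then pb = 214 − (2/7)·547.75 = 57.5 and ps = 902/17 + (2/17)·547.75 = 117.5.

q' = 547.75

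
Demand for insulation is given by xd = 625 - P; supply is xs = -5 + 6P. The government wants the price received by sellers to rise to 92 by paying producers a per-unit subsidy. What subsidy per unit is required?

At a seller price of 92, quantity supplied is -5 + 6·92 = 547.
Buyers absorb 547 only when they pay Pb with 625 − 1·Pb = 547, i.e. Pb = 78.
s = Ps − Pb = 92 − 78 = 14.

Required subsidy s = 14 per unit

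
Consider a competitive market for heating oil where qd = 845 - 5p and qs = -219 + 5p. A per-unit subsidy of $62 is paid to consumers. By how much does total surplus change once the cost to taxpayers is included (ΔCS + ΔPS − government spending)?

Pre-subsidy: 845 - 5p = -219 + 5p gives p* = 106.4, q* = 313.
With the rebate, buyers effectively pay pb = ps − 62, where ps is the price sellers receive.
Demand in terms of ps becomes qd = 845 − 5(ps − 62) = 1155 - 5ps. Setting this equal to supply: 1155 - 5ps = -219 + 5ps, so ps = 137.4.
Buyers pay pb = 137.4 − 62 = 75.4; q' = -219 + 5·137.4 = 468.
ΔCS = ½(313 + 468)(106.4 − 75.4) = 12105.5; ΔPS = ½(313 + 468)(137.4 − 106.4) = 12105.5.
Government spending = 62 × 468 = 29016.
Net change = 12105.5 + 12105.5 − 29016 = -4805. The loss equals the DWL triangle ½·62·155.

Net change in total surplus = -$4805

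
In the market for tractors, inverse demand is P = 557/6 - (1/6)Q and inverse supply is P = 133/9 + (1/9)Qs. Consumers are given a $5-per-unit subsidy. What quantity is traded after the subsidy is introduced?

Pre-subsidy: 557/6 - (1/6)Q = 133/9 + (1/9)Q gives Q* = 281 and P* = 46.
With the rebate, buyers effectively pay Pb = Ps − 5, where Ps is the price sellers receive.
On the curves, Pb = 557/6 - (1/6)Q and Ps = 133/9 + (1/9)Q; the wedge Ps − Pb = 5 gives 133/9 + (1/9)Q − (557/6 - (1/6)Q) = 5, so Q' = 299.
Then Pb = 557/6 − (1/6)·299 = 43 and Ps = 133/9 + (1/9)·299 = 48.

Q' = 299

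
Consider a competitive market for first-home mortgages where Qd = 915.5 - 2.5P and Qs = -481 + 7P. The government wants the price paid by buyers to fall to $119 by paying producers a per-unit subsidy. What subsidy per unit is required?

Required subsidy s = $38 per unit

At a buyer price of 119, quantity demanded is 915.5 − 2.5·119 = 618.
Sellers supply 618 only when they receive Ps with -481 + 7·Ps = 618, i.e. Ps = 157.
s = Ps − Pb = 157 − 119 = 38.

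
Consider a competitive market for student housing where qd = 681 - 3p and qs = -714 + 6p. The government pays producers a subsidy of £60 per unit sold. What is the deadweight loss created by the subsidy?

Pre-subsidy: 681 - 3p = -714 + 6p gives p* = 155, q* = 216.
With the subsidy, sellers receive ps = pb + 60 for each unit, where pb is the price buyers pay.
Supply in terms of pb becomes qs = -714 + 6(pb + 60) = -354 + 6pb. Setting this equal to demand: 681 - 3pb = -354 + 6pb, so pb = 115.
Sellers receive ps = 115 + 60 = 175; q' = 681 − 3·115 = 336.
The subsidy expands output by 336 − 216 = 120 past the efficient level; on those units the gap between marginal cost and willingness to pay runs from 0 up to 60.
DWL = ½ × 60 × 120 = 3600.

Deadweight loss = £3600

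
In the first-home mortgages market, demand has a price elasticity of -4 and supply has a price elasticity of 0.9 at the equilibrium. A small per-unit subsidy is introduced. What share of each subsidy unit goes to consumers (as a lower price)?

For a small subsidy around the equilibrium, the benefit split depends on the relative slopes, which at a point are proportional to the elasticities.
Buyer share = εs/(εs + |εd|) = 0.9/(0.9 + 4) = 9/49; seller share = |εd|/(εs + |εd|) = 40/49.

Consumer share = 9/49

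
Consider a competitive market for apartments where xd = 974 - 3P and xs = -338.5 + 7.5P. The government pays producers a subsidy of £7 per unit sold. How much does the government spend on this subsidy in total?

Government cost = £4298

Pre-subsidy: 974 - 3P = -338.5 + 7.5P gives P* = 125, x* = 599.
With the subsidy, sellers receive Ps = Pb + 7 for each unit, where Pb is the price buyers pay.
Supply in terms of Pb becomes xs = -338.5 + 7.5(Pb + 7) = -286 + 7.5Pb. Setting this equal to demand: 974 - 3Pb = -286 + 7.5Pb, so Pb = 120.
Sellers receive Ps = 120 + 7 = 127; x' = 974 − 3·120 = 614.
Government outlay = subsidy × quantity = 7 × 614 = 4298.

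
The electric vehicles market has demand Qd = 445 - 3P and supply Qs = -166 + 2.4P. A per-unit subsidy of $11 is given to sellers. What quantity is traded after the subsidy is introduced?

Q' = 1082/9

Pre-subsidy: 445 - 3P = -166 + 2.4P gives P* = 3055/27, Q* = 950/9.
With the subsidy, sellers receive Ps = Pb + 11 for each unit, where Pb is the price buyers pay.
Supply in terms of Pb becomes Qs = -166 + 2.4(Pb + 11) = -139.6 + 2.4Pb. Setting this equal to demand: 445 - 3Pb = -139.6 + 2.4Pb, so Pb = 2923/27.
Sellers receive Ps = 2923/27 + 11 = 3220/27; Q' = 445 − 3·(2923/27) = 1082/9.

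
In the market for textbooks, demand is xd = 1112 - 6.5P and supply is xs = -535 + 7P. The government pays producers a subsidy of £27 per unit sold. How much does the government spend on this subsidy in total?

Government cost = £11070

Pre-subsidy: 1112 - 6.5P = -535 + 7P gives P* = 122, x* = 319.
With the subsidy, sellers receive Ps = Pb + 27 for each unit, where Pb is the price buyers pay.
Supply in terms of Pb becomes xs = -535 + 7(Pb + 27) = -346 + 7Pb. Setting this equal to demand: 1112 - 6.5Pb = -346 + 7Pb, so Pb = 108.
Sellers receive Ps = 108 + 27 = 135; x' = 1112 − 6.5·108 = 410.
Government outlay = subsidy × quantity = 27 × 410 = 11070.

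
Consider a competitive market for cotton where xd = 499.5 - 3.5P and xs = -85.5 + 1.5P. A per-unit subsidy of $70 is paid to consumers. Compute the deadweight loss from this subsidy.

Deadweight loss = $2572.5

Pre-subsidy: 499.5 - 3.5P = -85.5 + 1.5P gives P* = 117, x* = 90.
With the rebate, buyers effectively pay Pb = Ps − 70, where Ps is the price sellers receive.
Demand in terms of Ps becomes xd = 499.5 − 3.5(Ps − 70) = 744.5 - 3.5Ps. Setting this equal to supply: 744.5 - 3.5Ps = -85.5 + 1.5Ps, so Ps = 166.
Buyers pay Pb = 166 − 70 = 96; x' = -85.5 + 1.5·166 = 163.5.
The subsidy expands output by 163.5 − 90 = 73.5 past the efficient level; on those units the gap between marginal cost and willingness to pay runs from 0 up to 70.
DWL = ½ × 70 × 73.5 = 2572.5.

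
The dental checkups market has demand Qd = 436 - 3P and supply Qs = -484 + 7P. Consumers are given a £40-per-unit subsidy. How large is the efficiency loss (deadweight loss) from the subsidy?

Pre-subsidy: 436 - 3P = -484 + 7P gives P* = 92, Q* = 160.
With the rebate, buyers effectively pay Pb = Ps − 40, where Ps is the price sellers receive.
Demand in terms of Ps becomes Qd = 436 − 3(Ps − 40) = 556 - 3Ps. Setting this equal to supply: 556 - 3Ps = -484 + 7Ps, so Ps = 104.
Buyers pay Pb = 104 − 40 = 64; Q' = -484 + 7·104 = 244.
The subsidy expands output by 244 − 160 = 84 past the efficient level; on those units the gap between marginal cost and willingness to pay runs from 0 up to 40.
DWL = ½ × 40 × 84 = 1680.

Deadweight loss = £1680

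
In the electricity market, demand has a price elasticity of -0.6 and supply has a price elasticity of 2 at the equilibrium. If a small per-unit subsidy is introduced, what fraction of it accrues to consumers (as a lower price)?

For a small subsidy around the equilibrium, the benefit split depends on the relative slopes, which at a point are proportional to the elasticities.
Buyer share = εs/(εs + |εd|) = 2/(2 + 0.6) = 10/13; seller share = |εd|/(εs + |εd|) = 3/13.

Consumer share = 10/13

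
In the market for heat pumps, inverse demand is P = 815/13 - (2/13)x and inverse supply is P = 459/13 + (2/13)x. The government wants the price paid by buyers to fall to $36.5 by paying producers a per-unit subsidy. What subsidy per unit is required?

At a buyer price of 36.5, quantity demanded is 407.5 − 6.5·36.5 = 170.25.
Sellers supply 170.25 only when they receive Ps = 459/13 + (2/13)·170.25 = 61.5.
s = Ps − Pb = 61.5 − 36.5 = 25.

Required subsidy s = $25 per unit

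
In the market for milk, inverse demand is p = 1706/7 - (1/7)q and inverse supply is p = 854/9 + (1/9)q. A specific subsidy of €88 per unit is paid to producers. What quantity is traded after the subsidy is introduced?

Pre-subsidy: 1706/7 - (1/7)q = 854/9 + (1/9)q gives q* = 586 and p* = 160.
With the subsidy, sellers receive ps = pb + 88 for each unit, where pb is the price buyers pay.
On the curves, pb = 1706/7 - (1/7)q and ps = 854/9 + (1/9)q; the wedge ps − pb = 88 gives 854/9 + (1/9)q − (1706/7 - (1/7)q) = 88, so q' = 932.5.
Then pb = 1706/7 − (1/7)·932.5 = 110.5 and ps = 854/9 + (1/9)·932.5 = 198.5.

q' = 932.5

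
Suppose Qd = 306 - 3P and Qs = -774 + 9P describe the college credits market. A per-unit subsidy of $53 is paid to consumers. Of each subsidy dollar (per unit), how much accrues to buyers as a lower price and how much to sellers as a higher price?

Buyers gain $39.75 per unit; sellers gain $13.25 per unit

Pre-subsidy: 306 - 3P = -774 + 9P gives P* = 90, Q* = 36.
With the rebate, buyers effectively pay Pb = Ps − 53, where Ps is the price sellers receive.
Demand in terms of Ps becomes Qd = 306 − 3(Ps − 53) = 465 - 3Ps. Setting this equal to supply: 465 - 3Ps = -774 + 9Ps, so Ps = 103.25.
Buyers pay Pb = 103.25 − 53 = 50.25; Q' = -774 + 9·103.25 = 155.25.
Buyers' price falls by P* − Pb = 90 − 50.25 = 39.75; sellers' price rises by Ps − P* = 103.25 − 90 = 13.25.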